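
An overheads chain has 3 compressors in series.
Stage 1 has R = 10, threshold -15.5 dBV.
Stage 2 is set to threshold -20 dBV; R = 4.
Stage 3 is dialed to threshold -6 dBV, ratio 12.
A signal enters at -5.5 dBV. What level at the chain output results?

-18.625 dBV

Stage 1: overshoot 10 dB → 10/10 = 1 dB → -14.5 dBV.
Stage 2: -14.5 dBV is 5.5 dB over -20 dBV; at 4:1 that becomes 1.375 dB over, giving -18.625 dBV.
Stage 3: below threshold (-18.625 ≤ -6); passes unchanged; output -18.625 dBV.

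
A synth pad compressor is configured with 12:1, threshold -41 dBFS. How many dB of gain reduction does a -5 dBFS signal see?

33 dB

The signal is 36 dB above threshold.
At 12:1, output sits 36/12 = 3 dB above threshold.
So the signal is attenuated by 36 − 3 = 33 dB.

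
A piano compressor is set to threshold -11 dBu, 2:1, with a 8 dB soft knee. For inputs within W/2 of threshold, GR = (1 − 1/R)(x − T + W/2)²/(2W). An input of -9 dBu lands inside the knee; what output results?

-10.125 dBu

x − T + W/2 = -9 − (-11) + 4 = 6.
GR = (1 − 1/2) × 6² / 16 = 0.5 × 36 / 16 = 1.125 dB.
Output = -9 − 1.125 = -10.125 dBu.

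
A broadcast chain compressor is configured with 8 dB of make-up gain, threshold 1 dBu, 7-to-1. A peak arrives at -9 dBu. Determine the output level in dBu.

-1 dBu

-9 dBu is 10 dB below the 1 dBu threshold, so no gain reduction is applied.
Make-up gain adds 8 dB: -9 + 8 = -1 dBu.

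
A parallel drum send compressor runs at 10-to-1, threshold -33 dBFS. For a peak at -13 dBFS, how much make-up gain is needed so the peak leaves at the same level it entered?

The peak compresses to -33 + 20/10 = -31 dBFS.
To reach -13 dBFS requires -13 − (-31) = 18 dB of make-up.

18 dB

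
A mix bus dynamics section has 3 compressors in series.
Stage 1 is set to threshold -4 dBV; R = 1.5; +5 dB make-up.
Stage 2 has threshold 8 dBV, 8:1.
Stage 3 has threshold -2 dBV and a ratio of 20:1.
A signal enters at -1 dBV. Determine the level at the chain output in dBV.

Stage 1: overshoot 3 dB → 3/1.5 = 2 dB → -2 dBV; +5 dB make-up → 3 dBV.
Stage 2: below threshold (3 ≤ 8); passes unchanged; output 3 dBV.
Stage 3: overshoot 5 dB → 5/20 = 0.25 dB → -1.75 dBV.

-1.75 dBV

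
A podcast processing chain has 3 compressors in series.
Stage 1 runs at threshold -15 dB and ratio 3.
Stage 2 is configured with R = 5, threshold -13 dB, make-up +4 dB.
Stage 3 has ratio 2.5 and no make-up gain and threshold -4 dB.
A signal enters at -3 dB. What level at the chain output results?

-8.6 dB

Stage 1: 12 dB above -15 dB, reduced 3:1 to 4 dB above → -11 dB.
Stage 2: 2 dB above -13 dB, reduced 5:1 to 0.4 dB above → -12.6 dB; +4 dB make-up → -8.6 dB.
Stage 3: -8.6 dB is at or below the -4 dB threshold — no compression; output -8.6 dB.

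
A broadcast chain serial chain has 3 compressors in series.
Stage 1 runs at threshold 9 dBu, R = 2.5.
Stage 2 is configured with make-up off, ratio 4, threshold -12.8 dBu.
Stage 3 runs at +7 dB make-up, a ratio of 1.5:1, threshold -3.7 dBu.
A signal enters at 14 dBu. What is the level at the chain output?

0.15 dBu

Stage 1: overshoot 5 dB → 5/2.5 = 2 dB → 11 dBu.
Stage 2: 23.8 dB above -12.8 dBu, reduced 4:1 to 5.95 dB above → -6.85 dBu.
Stage 3: below threshold (-6.85 ≤ -3.7); passes unchanged; make-up brings it to 0.15 dBu.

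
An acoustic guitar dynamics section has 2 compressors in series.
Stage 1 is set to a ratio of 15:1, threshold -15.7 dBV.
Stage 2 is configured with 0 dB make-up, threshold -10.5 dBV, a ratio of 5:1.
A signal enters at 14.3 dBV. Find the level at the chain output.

Stage 1: overshoot 30 dB → 30/15 = 2 dB → -13.7 dBV.
Stage 2: -13.7 dBV is at or below the -10.5 dBV threshold — no compression; output -13.7 dBV.

-13.7 dBV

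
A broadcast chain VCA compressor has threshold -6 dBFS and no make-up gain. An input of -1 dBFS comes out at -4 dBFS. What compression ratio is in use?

2.5:1

Input overshoot = -1 − (-6) = 5 dB; output overshoot = -4 − (-6) = 2 dB.
Ratio = 5 / 2 = 2.5.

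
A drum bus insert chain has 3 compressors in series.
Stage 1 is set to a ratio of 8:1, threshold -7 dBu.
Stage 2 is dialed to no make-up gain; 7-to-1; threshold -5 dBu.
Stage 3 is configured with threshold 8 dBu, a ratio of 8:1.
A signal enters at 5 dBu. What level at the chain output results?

Stage 1: 5 dBu is 12 dB over -7 dBu; at 8:1 that becomes 1.5 dB over, giving -5.5 dBu.
Stage 2: -5.5 dBu ≤ -5 dBu, so stage 2 doesn't engage; output -5.5 dBu.
Stage 3: below threshold (-5.5 ≤ 8); passes unchanged; output -5.5 dBu.

-5.5 dBu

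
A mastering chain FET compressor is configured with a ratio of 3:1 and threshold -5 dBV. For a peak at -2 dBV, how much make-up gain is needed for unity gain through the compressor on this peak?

2 dB

Without make-up, output = threshold + overshoot/3 = -5 + 1 = -4 dBV.
Gap to target: 2 dB.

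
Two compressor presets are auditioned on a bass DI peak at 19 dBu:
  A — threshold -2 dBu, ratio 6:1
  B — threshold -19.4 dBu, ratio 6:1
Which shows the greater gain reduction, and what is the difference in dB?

B, by 14.5 dB

A: 21 dB over, compressed to 3.5 dB over, so 17.5 dB of GR.
B: 38.4 dB over, compressed to 6.4 dB over, so 32 dB of GR.
B reduces 14.5 dB more.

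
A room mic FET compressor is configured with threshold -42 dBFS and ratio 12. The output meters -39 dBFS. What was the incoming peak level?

The compressed level sits -39 − (-42) = 3 dB over threshold.
Undo the ratio: input overshoot = 3 × 12 = 36 dB, giving input = -6 dBFS.

-6 dBFS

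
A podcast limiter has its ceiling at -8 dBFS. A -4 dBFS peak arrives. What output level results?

A brickwall limiter is an ∞:1 compressor: any input above the ceiling is clamped to -8 dBFS.

-8 dBFS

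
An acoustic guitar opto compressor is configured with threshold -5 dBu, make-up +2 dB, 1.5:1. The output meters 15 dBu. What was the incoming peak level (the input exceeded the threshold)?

22 dBu

Remove make-up: 15 − 2 = 13 dBu.
That's 18 dB above the -5 dBu threshold.
Undo the ratio: input overshoot = 18 × 1.5 = 27 dB, giving input = 22 dBu.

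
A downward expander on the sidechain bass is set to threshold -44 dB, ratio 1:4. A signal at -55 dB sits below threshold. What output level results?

Below threshold, a 1:4 expander applies gain = (4−1)×(T − x) of attenuation.
(4−1) × 11 = 33 dB, so output = -55 − 33 = -88 dB.

-88 dB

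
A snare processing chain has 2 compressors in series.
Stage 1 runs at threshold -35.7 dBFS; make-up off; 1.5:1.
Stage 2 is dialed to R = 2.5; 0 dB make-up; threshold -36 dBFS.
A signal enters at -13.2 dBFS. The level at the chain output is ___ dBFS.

-29.88 dBFS

Stage 1: -13.2 dBFS is 22.5 dB over -35.7 dBFS; at 1.5:1 that becomes 15 dB over, giving -20.7 dBFS.
Stage 2: -20.7 dBFS is 15.3 dB over -36 dBFS; at 2.5:1 that becomes 6.12 dB over, giving -29.88 dBFS.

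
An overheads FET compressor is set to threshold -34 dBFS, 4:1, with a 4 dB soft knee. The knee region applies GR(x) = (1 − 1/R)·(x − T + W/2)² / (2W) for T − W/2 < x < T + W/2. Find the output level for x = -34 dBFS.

x − T + W/2 = -34 − (-34) + 2 = 2.
GR = (1 − 1/4) × 2² / 8 = 0.75 × 4 / 8 = 0.375 dB.
Output = -34 − 0.375 = -34.375 dBFS.

-34.375 dBFS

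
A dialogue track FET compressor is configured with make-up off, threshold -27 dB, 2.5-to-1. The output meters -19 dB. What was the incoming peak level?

-7 dB

The compressed level sits -19 − (-27) = 8 dB over threshold.
Undo the ratio: input overshoot = 8 × 2.5 = 20 dB, giving input = -7 dB.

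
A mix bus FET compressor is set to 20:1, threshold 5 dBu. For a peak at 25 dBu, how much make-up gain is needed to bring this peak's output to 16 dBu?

10 dB

The peak compresses to 5 + 20/20 = 6 dBu.
To reach 16 dBu requires 16 − 6 = 10 dB of make-up.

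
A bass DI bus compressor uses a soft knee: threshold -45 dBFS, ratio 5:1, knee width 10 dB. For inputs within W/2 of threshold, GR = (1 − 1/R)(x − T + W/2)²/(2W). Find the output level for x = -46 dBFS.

x − T + W/2 = -46 − (-45) + 5 = 4.
GR = (1 − 1/5) × 4² / 20 = 0.8 × 16 / 20 = 0.64 dB.
Output = -46 − 0.64 = -46.64 dBFS.

-46.64 dBFS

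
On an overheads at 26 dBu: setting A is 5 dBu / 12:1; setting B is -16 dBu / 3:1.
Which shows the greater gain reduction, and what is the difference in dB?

B, by 8.75 dB

A: GR = 21 − 21/12 = 19.25 dB.
B: GR = 42 − 42/3 = 28 dB.
Difference: 8.75 dB in favour of B.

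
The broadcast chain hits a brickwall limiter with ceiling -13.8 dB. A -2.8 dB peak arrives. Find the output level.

-13.8 dB

At ∞:1, everything above -13.8 dB is held at the ceiling.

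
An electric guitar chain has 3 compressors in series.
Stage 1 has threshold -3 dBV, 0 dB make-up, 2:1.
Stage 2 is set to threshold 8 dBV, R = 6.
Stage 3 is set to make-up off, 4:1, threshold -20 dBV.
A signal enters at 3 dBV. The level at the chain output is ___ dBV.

-15 dBV

Stage 1: overshoot 6 dB → 6/2 = 3 dB → 0 dBV.
Stage 2: 0 dBV is at or below the 8 dBV threshold — no compression; output 0 dBV.
Stage 3: overshoot 20 dB → 20/4 = 5 dB → -15 dBV.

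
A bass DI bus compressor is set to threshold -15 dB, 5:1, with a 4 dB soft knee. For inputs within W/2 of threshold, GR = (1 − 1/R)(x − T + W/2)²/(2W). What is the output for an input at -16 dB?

x − T + W/2 = -16 − (-15) + 2 = 1.
GR = (1 − 1/5) × 1² / 8 = 0.8 × 1 / 8 = 0.1 dB.
Output = -16 − 0.1 = -16.1 dB.

-16.1 dB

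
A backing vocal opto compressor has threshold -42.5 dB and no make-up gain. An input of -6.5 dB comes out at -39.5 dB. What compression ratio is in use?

Input overshoot = -6.5 − (-42.5) = 36 dB; output overshoot = -39.5 − (-42.5) = 3 dB.
Ratio = 36 / 3 = 12.

12:1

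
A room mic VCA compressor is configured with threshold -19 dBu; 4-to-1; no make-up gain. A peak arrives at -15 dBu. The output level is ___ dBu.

-18 dBu

The input is 4 dB above the -19 dBu threshold.
4:1 compression reduces that to 4/4 = 1 dB over.
So the level is -19 + 1 = -18 dBu.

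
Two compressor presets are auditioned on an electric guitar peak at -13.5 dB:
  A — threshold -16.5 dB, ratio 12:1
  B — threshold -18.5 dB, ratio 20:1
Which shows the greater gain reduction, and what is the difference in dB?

A: 3 dB over, compressed to 0.25 dB over, so 2.75 dB of GR.
B: 5 dB over, compressed to 0.25 dB over, so 4.75 dB of GR.
B applies 2 dB more gain reduction.

B, by 2 dB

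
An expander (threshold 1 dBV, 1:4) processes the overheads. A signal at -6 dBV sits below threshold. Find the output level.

Below threshold, a 1:4 expander applies gain = (4−1)×(T − x) of attenuation.
(4−1) × 7 = 21 dB, so output = -6 − 21 = -27 dBV.

-27 dBV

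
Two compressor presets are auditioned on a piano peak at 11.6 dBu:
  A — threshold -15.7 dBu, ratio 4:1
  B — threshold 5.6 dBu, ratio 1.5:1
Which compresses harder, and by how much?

A, by 18.475 dB

A: 27.3 dB over, compressed to 6.825 dB over, so 20.475 dB of GR.
B: 6 dB over, compressed to 4 dB over, so 2 dB of GR.
A reduces 18.475 dB more.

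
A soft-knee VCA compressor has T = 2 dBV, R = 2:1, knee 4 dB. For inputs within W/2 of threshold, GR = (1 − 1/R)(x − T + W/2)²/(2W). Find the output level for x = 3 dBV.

x − T + W/2 = 3 − 2 + 2 = 3.
GR = (1 − 1/2) × 3² / 8 = 0.5 × 9 / 8 = 0.5625 dB.
Output = 3 − 0.5625 = 2.4375 dBV.

2.4375 dBV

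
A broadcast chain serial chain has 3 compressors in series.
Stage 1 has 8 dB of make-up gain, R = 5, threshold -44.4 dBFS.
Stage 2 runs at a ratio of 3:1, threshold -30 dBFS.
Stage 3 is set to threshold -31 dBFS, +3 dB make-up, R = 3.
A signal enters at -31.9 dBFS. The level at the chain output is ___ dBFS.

Stage 1: -31.9 dBFS is 12.5 dB over -44.4 dBFS; at 5:1 that becomes 2.5 dB over, giving -41.9 dBFS; +8 dB make-up → -33.9 dBFS.
Stage 2: -33.9 dBFS is at or below the -30 dBFS threshold — no compression; output -33.9 dBFS.
Stage 3: below threshold (-33.9 ≤ -31); passes unchanged; make-up brings it to -30.9 dBFS.

-30.9 dBFS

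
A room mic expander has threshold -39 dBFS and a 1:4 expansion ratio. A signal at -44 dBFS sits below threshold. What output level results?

The input is 5 dB below the -39 dBFS threshold.
A 1:4 expander multiplies undershoot by 4: 5 × 4 = 20 dB below threshold.
Output = -39 − 20 = -59 dBFS.

-59 dBFS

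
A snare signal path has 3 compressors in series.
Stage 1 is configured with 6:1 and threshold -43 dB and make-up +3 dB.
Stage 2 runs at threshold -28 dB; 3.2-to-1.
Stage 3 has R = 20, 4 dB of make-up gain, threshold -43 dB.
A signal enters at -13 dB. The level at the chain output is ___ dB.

-38.6 dB

Stage 1: overshoot 30 dB → 30/6 = 5 dB → -38 dB; +3 dB make-up → -35 dB.
Stage 2: -35 dB is at or below the -28 dB threshold — no compression; output -35 dB.
Stage 3: 8 dB above -43 dB, reduced 20:1 to 0.4 dB above → -42.6 dB; +4 dB make-up → -38.6 dB.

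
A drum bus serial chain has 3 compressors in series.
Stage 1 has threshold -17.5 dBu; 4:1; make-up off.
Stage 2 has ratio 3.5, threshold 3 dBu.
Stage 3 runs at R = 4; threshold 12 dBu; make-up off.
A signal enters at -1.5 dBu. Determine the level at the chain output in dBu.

-13.5 dBu

Stage 1: 16 dB above -17.5 dBu, reduced 4:1 to 4 dB above → -13.5 dBu.
Stage 2: below threshold (-13.5 ≤ 3); passes unchanged; output -13.5 dBu.
Stage 3: -13.5 dBu ≤ 12 dBu, so stage 3 doesn't engage; output -13.5 dBu.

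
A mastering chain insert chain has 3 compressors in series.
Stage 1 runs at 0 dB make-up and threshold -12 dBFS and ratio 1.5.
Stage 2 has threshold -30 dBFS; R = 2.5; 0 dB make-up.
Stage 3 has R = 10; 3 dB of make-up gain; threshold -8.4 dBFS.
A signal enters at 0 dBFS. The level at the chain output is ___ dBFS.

Stage 1: 0 dBFS is 12 dB over -12 dBFS; at 1.5:1 that becomes 8 dB over, giving -4 dBFS.
Stage 2: 26 dB above -30 dBFS, reduced 2.5:1 to 10.4 dB above → -19.6 dBFS.
Stage 3: -19.6 dBFS is at or below the -8.4 dBFS threshold — no compression; make-up brings it to -16.6 dBFS.

-16.6 dBFS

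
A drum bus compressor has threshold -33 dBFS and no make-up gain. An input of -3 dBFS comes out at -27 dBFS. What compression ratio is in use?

Input overshoot = -3 − (-33) = 30 dB; output overshoot = -27 − (-33) = 6 dB.
Ratio = 30 / 6 = 5.

5:1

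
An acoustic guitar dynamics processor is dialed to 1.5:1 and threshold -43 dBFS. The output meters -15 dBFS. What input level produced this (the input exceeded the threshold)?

The compressed level sits -15 − (-43) = 28 dB over threshold.
Before 1.5:1 compression the overshoot was 28 × 1.5 = 42 dB, so input = -43 + 42 = -1 dBFS.

-1 dBFS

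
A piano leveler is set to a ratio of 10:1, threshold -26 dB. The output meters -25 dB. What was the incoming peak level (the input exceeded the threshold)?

-16 dB

The compressed level sits -25 − (-26) = 1 dB over threshold.
Before 10:1 compression the overshoot was 1 × 10 = 10 dB, so input = -26 + 10 = -16 dB.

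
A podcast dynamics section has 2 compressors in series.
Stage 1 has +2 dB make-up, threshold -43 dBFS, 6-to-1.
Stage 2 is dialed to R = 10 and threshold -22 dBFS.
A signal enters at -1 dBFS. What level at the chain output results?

-34 dBFS

Stage 1: -1 dBFS is 42 dB over -43 dBFS; at 6:1 that becomes 7 dB over, giving -36 dBFS; +2 dB make-up → -34 dBFS.
Stage 2: -34 dBFS is at or below the -22 dBFS threshold — no compression; output -34 dBFS.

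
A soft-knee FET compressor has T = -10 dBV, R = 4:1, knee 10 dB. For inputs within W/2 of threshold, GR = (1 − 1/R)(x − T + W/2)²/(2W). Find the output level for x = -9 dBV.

x − T + W/2 = -9 − (-10) + 5 = 6.
GR = (1 − 1/4) × 6² / 20 = 0.75 × 36 / 20 = 1.35 dB.
Output = -9 − 1.35 = -10.35 dBV.

-10.35 dBV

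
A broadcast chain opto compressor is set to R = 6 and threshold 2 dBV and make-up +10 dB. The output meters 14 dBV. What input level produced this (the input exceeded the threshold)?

Before make-up, the level was 14 − 10 = 4 dBV.
Post-compression overshoot = 4 − 2 = 2 dB.
Input overshoot = R × output overshoot = 12 dB → input = 2 + 12 = 14 dBV.

14 dBV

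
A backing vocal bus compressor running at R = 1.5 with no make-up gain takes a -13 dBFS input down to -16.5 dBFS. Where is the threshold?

-23.5 dBFS

Input is 10.5 dB above T (since output overshoot × R = input overshoot: (-16.5 − T)·1.5 = -13 − T gives T = -23.5 dBFS).
Check: -23.5 + (-13 − (-23.5))/1.5 = -23.5 + 7 = -16.5 dBFS. ✓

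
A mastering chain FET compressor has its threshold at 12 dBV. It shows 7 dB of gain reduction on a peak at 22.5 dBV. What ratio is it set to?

Input overshoot = 22.5 − 12 = 10.5 dB.
Output overshoot = 10.5 − 7 = 3.5 dB.
Ratio = input overshoot / output overshoot = 10.5 / 3.5 = 3.

3:1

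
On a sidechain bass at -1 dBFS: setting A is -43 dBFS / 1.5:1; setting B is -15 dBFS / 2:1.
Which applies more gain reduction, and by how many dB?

A, by 7 dB

A: 42 dB over, compressed to 28 dB over, so 14 dB of GR.
B: 14 dB over, compressed to 7 dB over, so 7 dB of GR.
Difference: 7 dB in favour of A.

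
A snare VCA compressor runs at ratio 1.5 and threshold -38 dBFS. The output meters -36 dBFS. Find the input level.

-35 dBFS

The compressed level sits -36 − (-38) = 2 dB over threshold.
Undo the ratio: input overshoot = 2 × 1.5 = 3 dB, giving input = -35 dBFS.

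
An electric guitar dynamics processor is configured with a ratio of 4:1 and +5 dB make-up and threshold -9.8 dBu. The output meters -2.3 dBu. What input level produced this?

0.2 dBu

Remove make-up: -2.3 − 5 = -7.3 dBu.
Post-compression overshoot = -7.3 − (-9.8) = 2.5 dB.
Input overshoot = R × output overshoot = 10 dB → input = -9.8 + 10 = 0.2 dBu.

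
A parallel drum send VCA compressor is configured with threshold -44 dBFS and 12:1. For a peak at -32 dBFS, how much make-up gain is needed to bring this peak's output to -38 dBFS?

The peak compresses to -44 + 12/12 = -43 dBFS.
To reach -38 dBFS requires -38 − (-43) = 5 dB of make-up.

5 dB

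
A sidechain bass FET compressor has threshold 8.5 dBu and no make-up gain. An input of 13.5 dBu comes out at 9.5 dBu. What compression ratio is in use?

5:1

Input overshoot = 13.5 − 8.5 = 5 dB; output overshoot = 9.5 − 8.5 = 1 dB.
Ratio = 5 / 1 = 5.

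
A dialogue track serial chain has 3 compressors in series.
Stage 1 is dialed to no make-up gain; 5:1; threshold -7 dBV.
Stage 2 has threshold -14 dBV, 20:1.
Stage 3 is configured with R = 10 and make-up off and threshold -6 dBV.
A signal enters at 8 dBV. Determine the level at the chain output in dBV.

-13.5 dBV

Stage 1: 8 dBV is 15 dB over -7 dBV; at 5:1 that becomes 3 dB over, giving -4 dBV.
Stage 2: overshoot 10 dB → 10/20 = 0.5 dB → -13.5 dBV.
Stage 3: below threshold (-13.5 ≤ -6); passes unchanged; output -13.5 dBV.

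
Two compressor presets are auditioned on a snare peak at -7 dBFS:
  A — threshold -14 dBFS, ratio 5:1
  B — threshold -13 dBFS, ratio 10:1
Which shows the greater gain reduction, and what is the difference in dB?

A, by 0.2 dB

A: 7 dB over, compressed to 1.4 dB over, so 5.6 dB of GR.
B: 6 dB over, compressed to 0.6 dB over, so 5.4 dB of GR.
A reduces 0.2 dB more.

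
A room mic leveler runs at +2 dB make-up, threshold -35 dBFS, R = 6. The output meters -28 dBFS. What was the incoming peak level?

Remove make-up: -28 − 2 = -30 dBFS.
The compressed level sits -30 − (-35) = 5 dB over threshold.
Input overshoot = R × output overshoot = 30 dB → input = -35 + 30 = -5 dBFS.

-5 dBFS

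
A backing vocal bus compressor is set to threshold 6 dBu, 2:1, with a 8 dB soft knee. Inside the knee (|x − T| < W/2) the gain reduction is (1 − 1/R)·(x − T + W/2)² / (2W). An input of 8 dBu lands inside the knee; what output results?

x − T + W/2 = 8 − 6 + 4 = 6.
GR = (1 − 1/2) × 6² / 16 = 0.5 × 36 / 16 = 1.125 dB.
Output = 8 − 1.125 = 6.875 dBu.

6.875 dBu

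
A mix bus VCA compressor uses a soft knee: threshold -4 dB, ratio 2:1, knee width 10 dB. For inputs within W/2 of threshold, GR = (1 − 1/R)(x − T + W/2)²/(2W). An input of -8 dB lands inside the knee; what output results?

-8.025 dB

x − T + W/2 = -8 − (-4) + 5 = 1.
GR = (1 − 1/2) × 1² / 20 = 0.5 × 1 / 20 = 0.025 dB.
Output = -8 − 0.025 = -8.025 dB.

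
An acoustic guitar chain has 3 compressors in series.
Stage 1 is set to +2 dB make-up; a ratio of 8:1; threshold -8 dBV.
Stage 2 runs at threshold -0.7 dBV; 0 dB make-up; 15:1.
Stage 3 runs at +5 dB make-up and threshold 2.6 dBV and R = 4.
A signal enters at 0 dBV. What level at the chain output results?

Stage 1: 8 dB above -8 dBV, reduced 8:1 to 1 dB above → -7 dBV; +2 dB make-up → -5 dBV.
Stage 2: -5 dBV is at or below the -0.7 dBV threshold — no compression; output -5 dBV.
Stage 3: -5 dBV is at or below the 2.6 dBV threshold — no compression; make-up brings it to 0 dBV.

0 dBV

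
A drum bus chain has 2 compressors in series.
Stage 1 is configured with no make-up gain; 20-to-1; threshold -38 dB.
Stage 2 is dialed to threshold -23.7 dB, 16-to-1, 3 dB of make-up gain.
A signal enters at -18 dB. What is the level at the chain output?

Stage 1: overshoot 20 dB → 20/20 = 1 dB → -37 dB.
Stage 2: below threshold (-37 ≤ -23.7); passes unchanged; make-up brings it to -34 dB.

-34 dB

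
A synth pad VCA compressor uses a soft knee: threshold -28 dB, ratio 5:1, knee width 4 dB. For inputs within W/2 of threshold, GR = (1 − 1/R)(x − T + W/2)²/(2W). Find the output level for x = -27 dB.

x − T + W/2 = -27 − (-28) + 2 = 3.
GR = (1 − 1/5) × 3² / 8 = 0.8 × 9 / 8 = 0.9 dB.
Output = -27 − 0.9 = -27.9 dB.

-27.9 dB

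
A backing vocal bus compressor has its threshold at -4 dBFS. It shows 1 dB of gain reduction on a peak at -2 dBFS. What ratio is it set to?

Input overshoot = -2 − (-4) = 2 dB.
Output overshoot = 2 − 1 = 1 dB.
Ratio = input overshoot / output overshoot = 2 / 1 = 2.

2:1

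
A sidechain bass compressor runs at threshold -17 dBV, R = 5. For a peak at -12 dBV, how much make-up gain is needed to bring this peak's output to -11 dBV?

The peak compresses to -17 + 5/5 = -16 dBV.
To reach -11 dBV requires -11 − (-16) = 5 dB of make-up.

5 dB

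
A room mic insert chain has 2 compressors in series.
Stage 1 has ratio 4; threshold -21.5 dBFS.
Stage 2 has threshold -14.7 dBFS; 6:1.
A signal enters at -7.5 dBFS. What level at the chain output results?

Stage 1: -7.5 dBFS is 14 dB over -21.5 dBFS; at 4:1 that becomes 3.5 dB over, giving -18 dBFS.
Stage 2: -18 dBFS ≤ -14.7 dBFS, so stage 2 doesn't engage; output -18 dBFS.

-18 dBFS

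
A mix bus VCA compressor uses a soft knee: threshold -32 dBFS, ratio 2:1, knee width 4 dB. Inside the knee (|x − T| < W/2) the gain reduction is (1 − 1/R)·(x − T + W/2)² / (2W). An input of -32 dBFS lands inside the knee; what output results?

x − T + W/2 = -32 − (-32) + 2 = 2.
GR = (1 − 1/2) × 2² / 8 = 0.5 × 4 / 8 = 0.25 dB.
Output = -32 − 0.25 = -32.25 dBFS.

-32.25 dBFS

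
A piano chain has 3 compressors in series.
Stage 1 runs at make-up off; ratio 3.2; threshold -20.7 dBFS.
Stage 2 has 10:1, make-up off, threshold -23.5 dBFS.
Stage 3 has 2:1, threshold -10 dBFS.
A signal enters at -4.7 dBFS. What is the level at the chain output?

Stage 1: overshoot 16 dB → 16/3.2 = 5 dB → -15.7 dBFS.
Stage 2: overshoot 7.8 dB → 7.8/10 = 0.78 dB → -22.72 dBFS.
Stage 3: -22.72 dBFS is at or below the -10 dBFS threshold — no compression; output -22.72 dBFS.

-22.72 dBFS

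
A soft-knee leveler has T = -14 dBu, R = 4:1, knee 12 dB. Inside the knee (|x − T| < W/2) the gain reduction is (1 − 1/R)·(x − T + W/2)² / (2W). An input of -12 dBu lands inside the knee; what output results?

x − T + W/2 = -12 − (-14) + 6 = 8.
GR = (1 − 1/4) × 8² / 24 = 0.75 × 64 / 24 = 2 dB.
Output = -12 − 2 = -14 dBu.

-14 dBu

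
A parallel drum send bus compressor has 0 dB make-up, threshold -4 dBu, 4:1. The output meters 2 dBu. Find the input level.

Post-compression overshoot = 2 − (-4) = 6 dB.
Input overshoot = R × output overshoot = 24 dB → input = -4 + 24 = 20 dBu.

20 dBu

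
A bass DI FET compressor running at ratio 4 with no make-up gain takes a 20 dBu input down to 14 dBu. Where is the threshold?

12 dBu

Input is 8 dB above T (since output overshoot × R = input overshoot: (14 − T)·4 = 20 − T gives T = 12 dBu).
Check: 12 + (20 − 12)/4 = 12 + 2 = 14 dBu. ✓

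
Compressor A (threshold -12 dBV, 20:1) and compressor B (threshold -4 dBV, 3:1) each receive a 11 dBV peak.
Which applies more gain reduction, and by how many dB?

A: overshoot 23 dB → output overshoot 1.15 dB → GR 21.85 dB.
B: overshoot 15 dB → output overshoot 5 dB → GR 10 dB.
A applies 11.85 dB more gain reduction.

A, by 11.85 dB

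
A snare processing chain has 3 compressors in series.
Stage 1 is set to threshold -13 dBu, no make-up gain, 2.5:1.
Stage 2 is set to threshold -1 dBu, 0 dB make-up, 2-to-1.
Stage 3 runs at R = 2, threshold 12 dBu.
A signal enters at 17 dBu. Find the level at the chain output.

Stage 1: overshoot 30 dB → 30/2.5 = 12 dB → -1 dBu.
Stage 2: -1 dBu ≤ -1 dBu, so stage 2 doesn't engage; output -1 dBu.
Stage 3: below threshold (-1 ≤ 12); passes unchanged; output -1 dBu.

-1 dBu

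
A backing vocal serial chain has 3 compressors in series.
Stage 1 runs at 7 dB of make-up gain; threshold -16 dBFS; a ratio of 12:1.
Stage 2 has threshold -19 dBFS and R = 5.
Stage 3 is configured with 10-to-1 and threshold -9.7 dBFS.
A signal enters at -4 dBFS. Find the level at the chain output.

Stage 1: overshoot 12 dB → 12/12 = 1 dB → -15 dBFS; +7 dB make-up → -8 dBFS.
Stage 2: -8 dBFS is 11 dB over -19 dBFS; at 5:1 that becomes 2.2 dB over, giving -16.8 dBFS.
Stage 3: -16.8 dBFS is at or below the -9.7 dBFS threshold — no compression; output -16.8 dBFS.

-16.8 dBFS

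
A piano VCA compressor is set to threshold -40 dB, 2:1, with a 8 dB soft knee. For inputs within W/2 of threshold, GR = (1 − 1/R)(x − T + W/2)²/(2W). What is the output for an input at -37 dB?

-38.53125 dB

x − T + W/2 = -37 − (-40) + 4 = 7.
GR = (1 − 1/2) × 7² / 16 = 0.5 × 49 / 16 = 1.53125 dB.
Output = -37 − 1.53125 = -38.53125 dB.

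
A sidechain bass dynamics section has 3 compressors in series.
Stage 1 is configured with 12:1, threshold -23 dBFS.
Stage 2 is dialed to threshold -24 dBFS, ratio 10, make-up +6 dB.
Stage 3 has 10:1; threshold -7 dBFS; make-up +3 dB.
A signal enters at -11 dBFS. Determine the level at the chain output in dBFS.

-14.8 dBFS

Stage 1: -11 dBFS is 12 dB over -23 dBFS; at 12:1 that becomes 1 dB over, giving -22 dBFS.
Stage 2: 2 dB above -24 dBFS, reduced 10:1 to 0.2 dB above → -23.8 dBFS; +6 dB make-up → -17.8 dBFS.
Stage 3: -17.8 dBFS ≤ -7 dBFS, so stage 3 doesn't engage; make-up brings it to -14.8 dBFS.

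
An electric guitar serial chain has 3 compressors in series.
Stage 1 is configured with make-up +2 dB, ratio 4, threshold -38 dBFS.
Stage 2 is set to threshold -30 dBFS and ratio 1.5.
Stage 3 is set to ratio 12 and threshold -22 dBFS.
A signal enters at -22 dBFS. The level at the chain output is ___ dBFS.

-32 dBFS

Stage 1: -22 dBFS is 16 dB over -38 dBFS; at 4:1 that becomes 4 dB over, giving -34 dBFS; +2 dB make-up → -32 dBFS.
Stage 2: below threshold (-32 ≤ -30); passes unchanged; output -32 dBFS.
Stage 3: -32 dBFS ≤ -22 dBFS, so stage 3 doesn't engage; output -32 dBFS.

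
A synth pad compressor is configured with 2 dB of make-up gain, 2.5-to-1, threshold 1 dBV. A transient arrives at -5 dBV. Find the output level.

-3 dBV

-5 dBV is 6 dB below the 1 dBV threshold, so no gain reduction is applied.
Make-up gain adds 2 dB: -5 + 2 = -3 dBV.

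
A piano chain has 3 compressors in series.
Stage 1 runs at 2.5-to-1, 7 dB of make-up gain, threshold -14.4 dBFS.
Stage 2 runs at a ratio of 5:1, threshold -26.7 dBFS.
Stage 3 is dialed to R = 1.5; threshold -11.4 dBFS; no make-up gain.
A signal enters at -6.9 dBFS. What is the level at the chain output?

Stage 1: -6.9 dBFS is 7.5 dB over -14.4 dBFS; at 2.5:1 that becomes 3 dB over, giving -11.4 dBFS; +7 dB make-up → -4.4 dBFS.
Stage 2: 22.3 dB above -26.7 dBFS, reduced 5:1 to 4.46 dB above → -22.24 dBFS.
Stage 3: -22.24 dBFS is at or below the -11.4 dBFS threshold — no compression; output -22.24 dBFS.

-22.24 dBFS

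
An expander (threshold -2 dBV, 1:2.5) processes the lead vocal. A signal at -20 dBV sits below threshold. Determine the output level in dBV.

Undershoot = (-2) − (-20) = 18 dB.
At 1:2.5, that expands to 45 dB under threshold.
Output = -2 − 45 = -47 dBV.

-47 dBV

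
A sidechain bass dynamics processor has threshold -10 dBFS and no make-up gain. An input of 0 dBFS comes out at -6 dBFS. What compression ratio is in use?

Input overshoot = 0 − (-10) = 10 dB; output overshoot = -6 − (-10) = 4 dB.
Ratio = 10 / 4 = 2.5.

2.5:1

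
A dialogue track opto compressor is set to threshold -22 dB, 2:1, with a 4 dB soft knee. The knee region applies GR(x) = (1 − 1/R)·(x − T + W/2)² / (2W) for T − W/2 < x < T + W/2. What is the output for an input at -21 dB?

-21.5625 dB

x − T + W/2 = -21 − (-22) + 2 = 3.
GR = (1 − 1/2) × 3² / 8 = 0.5 × 9 / 8 = 0.5625 dB.
Output = -21 − 0.5625 = -21.5625 dB.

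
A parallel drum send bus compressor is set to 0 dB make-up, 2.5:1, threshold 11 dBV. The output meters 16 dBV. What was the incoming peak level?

That's 5 dB above the 11 dBV threshold.
Before 2.5:1 compression the overshoot was 5 × 2.5 = 12.5 dB, so input = 11 + 12.5 = 23.5 dBV.

23.5 dBV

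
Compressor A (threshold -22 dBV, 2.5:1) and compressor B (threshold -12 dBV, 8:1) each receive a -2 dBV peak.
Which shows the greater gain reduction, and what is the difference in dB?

A, by 3.25 dB

A: 20 dB over, compressed to 8 dB over, so 12 dB of GR.
B: 10 dB over, compressed to 1.25 dB over, so 8.75 dB of GR.
A reduces 3.25 dB more.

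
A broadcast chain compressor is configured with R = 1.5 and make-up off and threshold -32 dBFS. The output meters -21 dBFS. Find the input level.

-15.5 dBFS

Post-compression overshoot = -21 − (-32) = 11 dB.
Input overshoot = R × output overshoot = 16.5 dB → input = -32 + 16.5 = -15.5 dBFS.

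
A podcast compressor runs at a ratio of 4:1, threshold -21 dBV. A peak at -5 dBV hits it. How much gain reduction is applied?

12 dB

Overshoot = -5 − (-21) = 16 dB.
At 4:1, output sits 16/4 = 4 dB above threshold.
Gain reduction = 16 − 4 = 12 dB.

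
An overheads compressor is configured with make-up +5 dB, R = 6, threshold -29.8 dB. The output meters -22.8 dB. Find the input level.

Stripping the +5 dB make-up gives -27.8 dB at the gain stage.
That's 2 dB above the -29.8 dB threshold.
Input overshoot = R × output overshoot = 12 dB → input = -29.8 + 12 = -17.8 dB.

-17.8 dB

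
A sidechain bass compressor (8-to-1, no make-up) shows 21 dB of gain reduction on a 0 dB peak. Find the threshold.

-24 dB

Gain reduction = 0 − (-21) = 21 dB; output overshoot = GR / (R − 1) = 21 / 7 = 3 dB.
Threshold = output − output overshoot = -21 − 3 = -24 dB.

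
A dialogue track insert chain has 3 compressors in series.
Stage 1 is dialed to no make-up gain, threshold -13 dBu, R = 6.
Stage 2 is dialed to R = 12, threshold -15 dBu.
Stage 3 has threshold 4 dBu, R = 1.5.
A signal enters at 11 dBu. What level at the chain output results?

Stage 1: overshoot 24 dB → 24/6 = 4 dB → -9 dBu.
Stage 2: 6 dB above -15 dBu, reduced 12:1 to 0.5 dB above → -14.5 dBu.
Stage 3: -14.5 dBu ≤ 4 dBu, so stage 3 doesn't engage; output -14.5 dBu.

-14.5 dBu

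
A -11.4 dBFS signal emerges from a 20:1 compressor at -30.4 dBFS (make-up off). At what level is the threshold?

Gain reduction = -11.4 − (-30.4) = 19 dB; output overshoot = GR / (R − 1) = 19 / 19 = 1 dB.
Threshold = output − output overshoot = -30.4 − 1 = -31.4 dBFS.

-31.4 dBFS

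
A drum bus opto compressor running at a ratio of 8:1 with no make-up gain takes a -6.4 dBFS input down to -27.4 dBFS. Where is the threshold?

-30.4 dBFS

Let T be the threshold. Output overshoot = (input overshoot)/R, so -27.4 − T = (-6.4 − T)/8.
8·(-27.4 − T) = -6.4 − T → 7·T = -219.2 − (-6.4) = -212.8.
T = -212.8/7 = -30.4 dBFS.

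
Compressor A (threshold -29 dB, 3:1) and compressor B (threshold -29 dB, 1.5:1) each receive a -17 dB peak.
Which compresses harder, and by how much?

A: overshoot 12 dB → output overshoot 4 dB → GR 8 dB.
B: overshoot 12 dB → output overshoot 8 dB → GR 4 dB.
A reduces 4 dB more.

A, by 4 dB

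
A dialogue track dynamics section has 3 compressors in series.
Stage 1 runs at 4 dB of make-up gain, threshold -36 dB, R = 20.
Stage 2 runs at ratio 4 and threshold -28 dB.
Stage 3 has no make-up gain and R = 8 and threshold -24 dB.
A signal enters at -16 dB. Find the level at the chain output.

-31 dB

Stage 1: -16 dB is 20 dB over -36 dB; at 20:1 that becomes 1 dB over, giving -35 dB; +4 dB make-up → -31 dB.
Stage 2: -31 dB ≤ -28 dB, so stage 2 doesn't engage; output -31 dB.
Stage 3: -31 dB ≤ -24 dB, so stage 3 doesn't engage; output -31 dB.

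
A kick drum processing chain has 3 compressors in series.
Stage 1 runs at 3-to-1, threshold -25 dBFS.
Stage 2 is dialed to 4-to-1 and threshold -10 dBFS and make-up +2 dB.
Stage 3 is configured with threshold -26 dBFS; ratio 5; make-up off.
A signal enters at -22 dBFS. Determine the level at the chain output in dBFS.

-25.2 dBFS

Stage 1: -22 dBFS is 3 dB over -25 dBFS; at 3:1 that becomes 1 dB over, giving -24 dBFS.
Stage 2: -24 dBFS ≤ -10 dBFS, so stage 2 doesn't engage; make-up brings it to -22 dBFS.
Stage 3: -22 dBFS is 4 dB over -26 dBFS; at 5:1 that becomes 0.8 dB over, giving -25.2 dBFS.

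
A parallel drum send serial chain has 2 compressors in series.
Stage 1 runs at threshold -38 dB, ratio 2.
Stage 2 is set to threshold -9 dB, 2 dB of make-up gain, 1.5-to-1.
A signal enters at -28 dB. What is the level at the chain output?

-31 dB

Stage 1: overshoot 10 dB → 10/2 = 5 dB → -33 dB.
Stage 2: below threshold (-33 ≤ -9); passes unchanged; make-up brings it to -31 dB.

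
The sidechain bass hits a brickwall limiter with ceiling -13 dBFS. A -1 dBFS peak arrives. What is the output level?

-13 dBFS

The limiter clamps the peak to its -13 dBFS ceiling.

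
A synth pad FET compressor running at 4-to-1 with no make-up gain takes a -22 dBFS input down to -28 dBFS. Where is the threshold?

-30 dBFS

Input is 8 dB above T (since output overshoot × R = input overshoot: (-28 − T)·4 = -22 − T gives T = -30 dBFS).
Check: -30 + (-22 − (-30))/4 = -30 + 2 = -28 dBFS. ✓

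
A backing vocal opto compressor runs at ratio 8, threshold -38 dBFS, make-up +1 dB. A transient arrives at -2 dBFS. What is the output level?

-32.5 dBFS

The input is 36 dB above the -38 dBFS threshold.
The 36 dB excess becomes 4.5 dB after 8:1 reduction.
Output = -38 + 4.5 = -33.5 dBFS; make-up adds 1 dB, giving -32.5 dBFS.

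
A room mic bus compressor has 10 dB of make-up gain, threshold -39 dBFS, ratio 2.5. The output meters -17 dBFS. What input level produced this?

Stripping the +10 dB make-up gives -27 dBFS at the gain stage.
Post-compression overshoot = -27 − (-39) = 12 dB.
Input overshoot = R × output overshoot = 30 dB → input = -39 + 30 = -9 dBFS.

-9 dBFS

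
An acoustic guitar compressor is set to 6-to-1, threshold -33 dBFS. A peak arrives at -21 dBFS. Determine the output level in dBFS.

-31 dBFS

-21 dBFS sits 12 dB over threshold.
6:1 compression reduces that to 12/6 = 2 dB over.
Output = -33 + 2 = -31 dBFS.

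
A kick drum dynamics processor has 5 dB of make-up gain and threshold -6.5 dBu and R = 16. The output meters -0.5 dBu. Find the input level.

Remove make-up: -0.5 − 5 = -5.5 dBu.
The compressed level sits -5.5 − (-6.5) = 1 dB over threshold.
Input overshoot = R × output overshoot = 16 dB → input = -6.5 + 16 = 9.5 dBu.

9.5 dBu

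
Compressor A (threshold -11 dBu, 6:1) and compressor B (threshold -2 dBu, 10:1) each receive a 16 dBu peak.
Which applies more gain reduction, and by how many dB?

A, by 6.3 dB

A: 27 dB over, compressed to 4.5 dB over, so 22.5 dB of GR.
B: 18 dB over, compressed to 1.8 dB over, so 16.2 dB of GR.
Difference: 6.3 dB in favour of A.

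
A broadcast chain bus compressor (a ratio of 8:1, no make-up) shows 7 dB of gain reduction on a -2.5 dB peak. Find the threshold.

-10.5 dB

Input is 8 dB above T (since output overshoot × R = input overshoot: (-9.5 − T)·8 = -2.5 − T gives T = -10.5 dB).
Check: -10.5 + (-2.5 − (-10.5))/8 = -10.5 + 1 = -9.5 dB. ✓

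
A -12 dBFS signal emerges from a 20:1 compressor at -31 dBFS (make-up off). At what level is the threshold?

-32 dBFS

Input is 20 dB above T (since output overshoot × R = input overshoot: (-31 − T)·20 = -12 − T gives T = -32 dBFS).
Check: -32 + (-12 − (-32))/20 = -32 + 1 = -31 dBFS. ✓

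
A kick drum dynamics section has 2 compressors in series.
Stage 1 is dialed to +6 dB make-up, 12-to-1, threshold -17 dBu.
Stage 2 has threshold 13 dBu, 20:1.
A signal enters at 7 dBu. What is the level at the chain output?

-9 dBu

Stage 1: 7 dBu is 24 dB over -17 dBu; at 12:1 that becomes 2 dB over, giving -15 dBu; +6 dB make-up → -9 dBu.
Stage 2: -9 dBu ≤ 13 dBu, so stage 2 doesn't engage; output -9 dBu.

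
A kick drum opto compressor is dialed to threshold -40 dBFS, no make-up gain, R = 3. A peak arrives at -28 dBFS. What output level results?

Overshoot: -28 − (-40) = 12 dB.
The 12 dB excess becomes 4 dB after 3:1 reduction.
That puts the output at -36 dBFS.

-36 dBFS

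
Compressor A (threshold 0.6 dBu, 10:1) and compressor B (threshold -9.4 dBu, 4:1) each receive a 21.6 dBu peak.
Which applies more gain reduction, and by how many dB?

B, by 4.35 dB

A: 21 dB over, compressed to 2.1 dB over, so 18.9 dB of GR.
B: 31 dB over, compressed to 7.75 dB over, so 23.25 dB of GR.
B reduces 4.35 dB more.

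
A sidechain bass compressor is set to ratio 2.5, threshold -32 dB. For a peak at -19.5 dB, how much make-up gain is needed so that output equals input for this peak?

7.5 dB

Without make-up, output = threshold + overshoot/2.5 = -32 + 5 = -27 dB.
Gap to target: 7.5 dB.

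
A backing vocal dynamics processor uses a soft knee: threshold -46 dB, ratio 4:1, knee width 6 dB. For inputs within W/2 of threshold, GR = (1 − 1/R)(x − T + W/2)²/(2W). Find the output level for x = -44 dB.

x − T + W/2 = -44 − (-46) + 3 = 5.
GR = (1 − 1/4) × 5² / 12 = 0.75 × 25 / 12 = 1.5625 dB.
Output = -44 − 1.5625 = -45.5625 dB.

-45.5625 dB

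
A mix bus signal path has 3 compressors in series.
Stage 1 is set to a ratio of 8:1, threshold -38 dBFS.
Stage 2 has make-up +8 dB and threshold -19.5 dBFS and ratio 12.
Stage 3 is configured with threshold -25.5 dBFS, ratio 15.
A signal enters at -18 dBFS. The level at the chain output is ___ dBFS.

-27.5 dBFS

Stage 1: -18 dBFS is 20 dB over -38 dBFS; at 8:1 that becomes 2.5 dB over, giving -35.5 dBFS.
Stage 2: -35.5 dBFS ≤ -19.5 dBFS, so stage 2 doesn't engage; make-up brings it to -27.5 dBFS.
Stage 3: below threshold (-27.5 ≤ -25.5); passes unchanged; output -27.5 dBFS.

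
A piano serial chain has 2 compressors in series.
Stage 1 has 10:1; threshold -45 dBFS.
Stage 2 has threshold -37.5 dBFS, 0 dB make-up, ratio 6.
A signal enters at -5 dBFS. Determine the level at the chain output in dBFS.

Stage 1: overshoot 40 dB → 40/10 = 4 dB → -41 dBFS.
Stage 2: -41 dBFS is at or below the -37.5 dBFS threshold — no compression; output -41 dBFS.

-41 dBFS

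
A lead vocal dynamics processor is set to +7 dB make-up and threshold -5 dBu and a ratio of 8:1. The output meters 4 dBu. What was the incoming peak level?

11 dBu

Stripping the +7 dB make-up gives -3 dBu at the gain stage.
The compressed level sits -3 − (-5) = 2 dB over threshold.
Before 8:1 compression the overshoot was 2 × 8 = 16 dB, so input = -5 + 16 = 11 dBu.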